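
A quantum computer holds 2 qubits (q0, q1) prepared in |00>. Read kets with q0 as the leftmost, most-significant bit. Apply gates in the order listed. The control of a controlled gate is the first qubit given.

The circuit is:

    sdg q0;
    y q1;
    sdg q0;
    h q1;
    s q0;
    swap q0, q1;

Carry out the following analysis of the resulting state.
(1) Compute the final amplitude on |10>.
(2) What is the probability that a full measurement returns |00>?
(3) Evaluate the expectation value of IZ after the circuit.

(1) The amplitude on |10> is -sqrt(2)*I/2.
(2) A full measurement returns |00> with probability 1/2.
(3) The observable IZ averages to 1.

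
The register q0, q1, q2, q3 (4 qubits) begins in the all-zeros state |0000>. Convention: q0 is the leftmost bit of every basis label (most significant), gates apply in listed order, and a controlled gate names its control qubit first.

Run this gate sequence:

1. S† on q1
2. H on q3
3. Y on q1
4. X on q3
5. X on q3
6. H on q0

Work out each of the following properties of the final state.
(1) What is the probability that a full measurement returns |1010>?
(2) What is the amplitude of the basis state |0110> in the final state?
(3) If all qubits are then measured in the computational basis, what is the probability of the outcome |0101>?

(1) A full measurement returns |1010> with probability 0.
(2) |0110> carries amplitude 0 in the final state.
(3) The probability of measuring |0101> is 1/4.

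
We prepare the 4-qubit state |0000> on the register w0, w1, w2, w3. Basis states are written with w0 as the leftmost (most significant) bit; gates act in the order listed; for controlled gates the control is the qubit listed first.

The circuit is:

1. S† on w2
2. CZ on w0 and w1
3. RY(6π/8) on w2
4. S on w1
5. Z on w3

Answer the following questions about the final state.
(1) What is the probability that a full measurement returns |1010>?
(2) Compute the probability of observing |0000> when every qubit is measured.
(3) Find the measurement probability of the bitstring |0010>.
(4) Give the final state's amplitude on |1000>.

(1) The probability of measuring |1010> is 0.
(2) The probability of measuring |0000> is 1/2 - sqrt(2)/4.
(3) A full measurement returns |0010> with probability sqrt(2)/4 + 1/2.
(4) The final state's coefficient on |1000> equals 0.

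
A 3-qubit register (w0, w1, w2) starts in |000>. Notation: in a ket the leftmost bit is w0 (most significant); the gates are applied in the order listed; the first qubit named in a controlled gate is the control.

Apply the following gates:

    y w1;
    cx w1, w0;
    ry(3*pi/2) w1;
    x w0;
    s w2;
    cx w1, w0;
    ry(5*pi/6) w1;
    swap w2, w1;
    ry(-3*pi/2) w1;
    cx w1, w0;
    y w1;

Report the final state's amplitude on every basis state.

The resulting statevector has amplitude -sqrt(6)/8 - sqrt(2)/8 on |000>, -sqrt(2)/8 + sqrt(6)/8 on |001>, -sqrt(6)/8 + sqrt(2)/8 on |010>, -sqrt(6)/8 - sqrt(2)/8 on |011>, -sqrt(2)/8 + sqrt(6)/8 on |100>, sqrt(2)/8 + sqrt(6)/8 on |101>, sqrt(2)/8 + sqrt(6)/8 on |110>, -sqrt(6)/8 + sqrt(2)/8 on |111>.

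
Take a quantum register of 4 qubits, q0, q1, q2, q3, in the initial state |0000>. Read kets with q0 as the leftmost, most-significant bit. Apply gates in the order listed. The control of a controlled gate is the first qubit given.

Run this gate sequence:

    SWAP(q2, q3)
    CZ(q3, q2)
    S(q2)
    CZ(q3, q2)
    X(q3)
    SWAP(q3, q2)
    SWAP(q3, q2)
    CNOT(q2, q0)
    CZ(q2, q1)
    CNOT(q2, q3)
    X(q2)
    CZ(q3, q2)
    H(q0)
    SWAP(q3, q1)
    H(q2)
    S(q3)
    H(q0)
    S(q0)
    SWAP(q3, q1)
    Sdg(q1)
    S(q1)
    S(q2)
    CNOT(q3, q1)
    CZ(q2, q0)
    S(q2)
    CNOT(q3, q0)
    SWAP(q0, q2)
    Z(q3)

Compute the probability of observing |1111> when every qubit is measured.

A full measurement returns |1111> with probability 1/2. Key observation: gates 6-7 undo each other exactly, leaving only the rest of the circuit to track.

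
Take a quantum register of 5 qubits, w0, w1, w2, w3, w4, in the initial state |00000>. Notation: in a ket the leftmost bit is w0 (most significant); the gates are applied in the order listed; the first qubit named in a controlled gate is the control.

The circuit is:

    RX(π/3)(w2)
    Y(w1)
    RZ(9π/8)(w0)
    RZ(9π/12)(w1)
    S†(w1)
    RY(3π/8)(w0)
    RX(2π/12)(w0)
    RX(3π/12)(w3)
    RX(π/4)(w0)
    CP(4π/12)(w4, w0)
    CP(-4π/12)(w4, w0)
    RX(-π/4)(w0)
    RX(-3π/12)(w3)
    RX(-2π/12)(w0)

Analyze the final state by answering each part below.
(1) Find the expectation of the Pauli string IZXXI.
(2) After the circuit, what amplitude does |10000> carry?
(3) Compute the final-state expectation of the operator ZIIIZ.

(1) The expectation value of IZXXI is 0. Key observation: steps 7-14 multiply out to the identity, so the circuit reduces to the remaining gates.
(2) |10000> carries amplitude 0 in the final state.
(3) The observable ZIIIZ averages to sqrt(2 - sqrt(2))/2.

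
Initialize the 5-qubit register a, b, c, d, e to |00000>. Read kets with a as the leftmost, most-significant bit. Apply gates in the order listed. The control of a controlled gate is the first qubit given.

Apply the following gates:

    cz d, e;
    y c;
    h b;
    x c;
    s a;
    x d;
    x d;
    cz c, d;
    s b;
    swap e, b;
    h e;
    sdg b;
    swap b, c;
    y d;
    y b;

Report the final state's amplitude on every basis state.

The resulting statevector has amplitude 1/2 - I/2 on |01010>, -1/2 - I/2 on |01011>, and 0 on every other basis state. Key observation: steps 6-7 multiply out to the identity, so the circuit reduces to the remaining gates.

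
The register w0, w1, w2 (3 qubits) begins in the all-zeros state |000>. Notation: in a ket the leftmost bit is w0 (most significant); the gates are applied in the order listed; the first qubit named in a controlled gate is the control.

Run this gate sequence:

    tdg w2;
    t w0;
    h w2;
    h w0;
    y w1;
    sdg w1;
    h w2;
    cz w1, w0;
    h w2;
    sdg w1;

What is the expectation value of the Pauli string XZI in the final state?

The expectation value of XZI is 1.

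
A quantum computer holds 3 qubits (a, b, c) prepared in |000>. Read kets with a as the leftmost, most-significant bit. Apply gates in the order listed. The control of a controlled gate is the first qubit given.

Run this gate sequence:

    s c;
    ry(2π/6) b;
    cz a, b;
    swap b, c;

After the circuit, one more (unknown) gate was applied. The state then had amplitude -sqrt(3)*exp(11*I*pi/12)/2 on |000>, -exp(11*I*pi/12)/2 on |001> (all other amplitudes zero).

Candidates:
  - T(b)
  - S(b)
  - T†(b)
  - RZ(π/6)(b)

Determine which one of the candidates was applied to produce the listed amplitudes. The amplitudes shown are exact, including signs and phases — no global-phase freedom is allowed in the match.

It was RZ(π/6)(b) that produced the state shown.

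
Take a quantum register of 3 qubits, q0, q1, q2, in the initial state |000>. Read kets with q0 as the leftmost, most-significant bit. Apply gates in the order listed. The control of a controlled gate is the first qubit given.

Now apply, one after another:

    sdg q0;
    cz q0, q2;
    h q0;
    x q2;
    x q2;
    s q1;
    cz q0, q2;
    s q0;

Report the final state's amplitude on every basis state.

The final amplitudes are sqrt(2)/2 on |000>, sqrt(2)*I/2 on |100>, and 0 on every other basis state.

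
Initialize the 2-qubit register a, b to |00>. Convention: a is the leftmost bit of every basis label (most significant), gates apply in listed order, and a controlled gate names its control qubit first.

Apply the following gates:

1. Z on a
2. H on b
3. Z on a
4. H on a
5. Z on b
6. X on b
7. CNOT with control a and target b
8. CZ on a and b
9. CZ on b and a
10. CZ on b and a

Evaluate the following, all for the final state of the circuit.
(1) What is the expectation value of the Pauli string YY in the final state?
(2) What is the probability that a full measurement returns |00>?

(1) The expectation value of YY is 1.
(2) The probability of measuring |00> is 1/4.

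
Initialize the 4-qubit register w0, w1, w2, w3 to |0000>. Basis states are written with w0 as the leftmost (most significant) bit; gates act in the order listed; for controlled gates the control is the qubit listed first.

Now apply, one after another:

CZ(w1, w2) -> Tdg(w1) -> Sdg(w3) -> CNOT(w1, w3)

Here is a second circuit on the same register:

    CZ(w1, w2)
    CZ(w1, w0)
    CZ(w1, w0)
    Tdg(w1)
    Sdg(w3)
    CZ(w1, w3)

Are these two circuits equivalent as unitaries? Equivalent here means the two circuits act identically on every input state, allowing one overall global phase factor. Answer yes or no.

No: there is an input state on which the two circuits produce genuinely different outputs (not merely differing by a phase).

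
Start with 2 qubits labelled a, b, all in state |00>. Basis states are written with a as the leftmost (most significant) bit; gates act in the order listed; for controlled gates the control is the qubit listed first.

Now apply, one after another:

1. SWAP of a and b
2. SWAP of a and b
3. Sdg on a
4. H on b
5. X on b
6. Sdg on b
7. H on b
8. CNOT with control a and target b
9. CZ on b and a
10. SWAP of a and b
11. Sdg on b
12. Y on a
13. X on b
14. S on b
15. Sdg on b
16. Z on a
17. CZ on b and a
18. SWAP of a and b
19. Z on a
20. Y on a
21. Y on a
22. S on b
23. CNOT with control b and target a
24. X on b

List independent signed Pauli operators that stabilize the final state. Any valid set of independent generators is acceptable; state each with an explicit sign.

One valid set of independent stabilizer generators is -XX, +ZZ (any independent generating set of the same group is equally correct).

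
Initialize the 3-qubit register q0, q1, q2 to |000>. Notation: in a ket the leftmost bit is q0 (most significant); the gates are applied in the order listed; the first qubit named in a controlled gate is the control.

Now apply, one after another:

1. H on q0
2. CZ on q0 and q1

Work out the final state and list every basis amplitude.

The resulting statevector has amplitude sqrt(2)/2 on |000>, sqrt(2)/2 on |100>, and 0 on every other basis state.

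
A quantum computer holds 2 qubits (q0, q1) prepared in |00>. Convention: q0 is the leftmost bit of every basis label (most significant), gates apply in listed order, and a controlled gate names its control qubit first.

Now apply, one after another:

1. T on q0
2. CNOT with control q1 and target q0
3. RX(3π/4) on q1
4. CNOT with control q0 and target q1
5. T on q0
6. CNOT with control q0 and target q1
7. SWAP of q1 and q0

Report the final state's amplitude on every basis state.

The final amplitudes are sqrt(2 - sqrt(2))/2 on |00>, 0 on |01>, -I*sqrt(sqrt(2) + 2)/2 on |10>, 0 on |11>.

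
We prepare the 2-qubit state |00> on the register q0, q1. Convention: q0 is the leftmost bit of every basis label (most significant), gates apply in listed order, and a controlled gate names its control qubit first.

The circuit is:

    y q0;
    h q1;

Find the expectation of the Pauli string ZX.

In the final state, ZX has expectation -1.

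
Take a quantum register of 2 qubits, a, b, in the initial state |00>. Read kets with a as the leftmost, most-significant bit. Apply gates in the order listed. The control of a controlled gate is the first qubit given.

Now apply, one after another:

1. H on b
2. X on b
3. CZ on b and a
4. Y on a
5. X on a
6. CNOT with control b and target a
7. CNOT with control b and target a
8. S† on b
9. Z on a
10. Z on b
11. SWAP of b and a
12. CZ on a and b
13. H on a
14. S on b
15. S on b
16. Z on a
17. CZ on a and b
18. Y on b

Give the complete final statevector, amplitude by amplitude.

After the circuit, the state carries amplitude 0 on |00>, -1/2 - I/2 on |01>, 0 on |10>, 1/2 - I/2 on |11>.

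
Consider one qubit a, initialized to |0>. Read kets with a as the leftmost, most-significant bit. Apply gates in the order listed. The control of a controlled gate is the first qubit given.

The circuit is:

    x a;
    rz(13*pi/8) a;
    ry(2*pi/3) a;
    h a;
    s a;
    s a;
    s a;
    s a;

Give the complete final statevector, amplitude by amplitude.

The resulting statevector has amplitude (-sqrt(6) + sqrt(2))*exp(13*I*pi/16)/4 on |0>, (-sqrt(6) - sqrt(2))*exp(13*I*pi/16)/4 on |1>.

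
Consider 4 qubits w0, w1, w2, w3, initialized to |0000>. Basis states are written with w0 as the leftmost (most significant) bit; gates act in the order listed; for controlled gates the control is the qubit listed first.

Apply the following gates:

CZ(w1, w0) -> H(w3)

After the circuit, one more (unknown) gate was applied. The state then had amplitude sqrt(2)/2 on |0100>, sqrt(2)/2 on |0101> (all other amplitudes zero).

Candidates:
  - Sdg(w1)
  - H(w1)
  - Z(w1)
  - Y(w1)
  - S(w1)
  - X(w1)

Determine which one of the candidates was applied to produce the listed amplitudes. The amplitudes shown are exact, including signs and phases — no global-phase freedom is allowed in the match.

The applied gate was X(w1).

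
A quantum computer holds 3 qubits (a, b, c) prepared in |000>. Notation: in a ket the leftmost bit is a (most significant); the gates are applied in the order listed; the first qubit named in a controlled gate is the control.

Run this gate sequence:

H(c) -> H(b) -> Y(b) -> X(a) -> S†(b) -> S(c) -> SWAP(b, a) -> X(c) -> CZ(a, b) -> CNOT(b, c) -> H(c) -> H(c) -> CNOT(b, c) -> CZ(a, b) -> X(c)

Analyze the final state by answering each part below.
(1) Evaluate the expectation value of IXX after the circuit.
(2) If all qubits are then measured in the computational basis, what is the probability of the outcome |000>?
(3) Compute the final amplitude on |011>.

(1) The observable IXX averages to 0. Key observation: steps 8-15 multiply out to the identity, so the circuit reduces to the remaining gates.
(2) A full measurement returns |000> with probability 0.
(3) The final state's coefficient on |011> equals 1/2.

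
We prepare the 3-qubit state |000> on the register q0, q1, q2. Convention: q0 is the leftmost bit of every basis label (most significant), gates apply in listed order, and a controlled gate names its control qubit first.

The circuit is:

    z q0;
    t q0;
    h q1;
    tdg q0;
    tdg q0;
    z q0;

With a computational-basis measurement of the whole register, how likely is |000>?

Outcome |000> occurs with probability 1/2.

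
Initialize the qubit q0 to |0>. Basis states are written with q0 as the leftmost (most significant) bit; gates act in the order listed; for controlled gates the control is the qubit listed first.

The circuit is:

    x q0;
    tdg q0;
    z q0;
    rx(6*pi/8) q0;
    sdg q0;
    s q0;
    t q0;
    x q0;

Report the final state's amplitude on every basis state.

The final amplitudes are -sqrt(2 - sqrt(2))/2 on |0>, sqrt(sqrt(2) + 2)*exp(I*pi/4)/2 on |1>.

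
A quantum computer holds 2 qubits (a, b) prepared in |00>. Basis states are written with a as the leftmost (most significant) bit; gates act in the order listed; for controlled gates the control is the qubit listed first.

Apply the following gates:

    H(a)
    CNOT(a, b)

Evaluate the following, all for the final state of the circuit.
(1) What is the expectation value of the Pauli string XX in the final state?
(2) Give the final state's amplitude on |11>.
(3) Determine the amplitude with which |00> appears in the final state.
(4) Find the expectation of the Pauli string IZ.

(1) The expectation value of XX is 1.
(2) The final state's coefficient on |11> equals sqrt(2)/2.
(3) The final state's coefficient on |00> equals sqrt(2)/2.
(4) The expectation value of IZ is 0.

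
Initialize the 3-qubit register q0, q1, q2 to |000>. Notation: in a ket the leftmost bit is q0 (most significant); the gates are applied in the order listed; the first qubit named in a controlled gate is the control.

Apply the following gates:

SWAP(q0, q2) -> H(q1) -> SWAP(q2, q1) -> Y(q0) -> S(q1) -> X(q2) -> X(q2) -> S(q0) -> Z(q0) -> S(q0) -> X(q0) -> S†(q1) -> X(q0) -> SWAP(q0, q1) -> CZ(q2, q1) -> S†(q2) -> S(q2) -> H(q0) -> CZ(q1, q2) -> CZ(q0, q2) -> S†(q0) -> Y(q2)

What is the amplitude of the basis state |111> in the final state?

|111> carries amplitude I/2 in the final state.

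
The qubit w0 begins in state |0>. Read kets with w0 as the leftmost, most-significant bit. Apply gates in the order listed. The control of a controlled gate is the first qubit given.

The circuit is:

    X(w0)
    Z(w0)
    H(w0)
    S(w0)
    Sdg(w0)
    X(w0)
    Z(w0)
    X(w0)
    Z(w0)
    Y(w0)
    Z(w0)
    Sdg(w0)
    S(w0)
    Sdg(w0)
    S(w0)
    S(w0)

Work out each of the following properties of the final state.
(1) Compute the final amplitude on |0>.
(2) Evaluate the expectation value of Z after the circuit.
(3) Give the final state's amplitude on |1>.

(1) The final state's coefficient on |0> equals sqrt(2)*I/2.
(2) In the final state, Z has expectation 0.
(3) The amplitude on |1> is sqrt(2)/2.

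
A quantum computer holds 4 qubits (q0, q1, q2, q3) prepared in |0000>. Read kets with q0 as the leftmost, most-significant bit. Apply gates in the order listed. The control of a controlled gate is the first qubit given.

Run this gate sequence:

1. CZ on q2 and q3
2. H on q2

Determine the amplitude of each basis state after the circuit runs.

The final amplitudes are sqrt(2)/2 on |0000>, sqrt(2)/2 on |0010>, and 0 on every other basis state.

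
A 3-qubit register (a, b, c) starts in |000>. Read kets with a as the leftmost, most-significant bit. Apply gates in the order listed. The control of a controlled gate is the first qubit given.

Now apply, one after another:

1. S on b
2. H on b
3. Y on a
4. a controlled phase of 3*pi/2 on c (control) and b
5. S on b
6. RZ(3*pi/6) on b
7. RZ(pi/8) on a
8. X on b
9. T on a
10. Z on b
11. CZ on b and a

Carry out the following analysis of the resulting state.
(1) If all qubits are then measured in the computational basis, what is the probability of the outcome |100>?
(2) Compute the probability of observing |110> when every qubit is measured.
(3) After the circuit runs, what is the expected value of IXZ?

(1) A full measurement returns |100> with probability 1/2.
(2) The probability of measuring |110> is 1/2.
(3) The observable IXZ averages to -1.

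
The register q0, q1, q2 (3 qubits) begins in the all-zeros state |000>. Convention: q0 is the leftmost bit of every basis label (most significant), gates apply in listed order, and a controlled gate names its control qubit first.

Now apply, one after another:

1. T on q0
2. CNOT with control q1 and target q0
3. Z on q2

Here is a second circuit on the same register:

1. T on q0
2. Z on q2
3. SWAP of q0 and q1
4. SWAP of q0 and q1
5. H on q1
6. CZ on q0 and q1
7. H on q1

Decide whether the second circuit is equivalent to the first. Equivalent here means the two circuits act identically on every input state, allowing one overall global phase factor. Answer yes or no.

No: there is an input state on which the two circuits produce genuinely different outputs (not merely differing by a phase).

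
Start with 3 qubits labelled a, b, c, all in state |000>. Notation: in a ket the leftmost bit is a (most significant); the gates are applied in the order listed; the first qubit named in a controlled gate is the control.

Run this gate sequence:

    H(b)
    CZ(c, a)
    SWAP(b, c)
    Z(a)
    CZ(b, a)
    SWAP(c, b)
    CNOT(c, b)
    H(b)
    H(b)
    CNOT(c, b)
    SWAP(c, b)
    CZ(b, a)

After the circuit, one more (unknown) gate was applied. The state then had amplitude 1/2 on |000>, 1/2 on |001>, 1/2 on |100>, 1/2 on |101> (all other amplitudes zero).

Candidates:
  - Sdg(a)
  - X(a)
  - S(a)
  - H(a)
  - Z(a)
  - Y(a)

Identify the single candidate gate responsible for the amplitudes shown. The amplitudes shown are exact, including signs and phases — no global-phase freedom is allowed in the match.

The applied gate was H(a).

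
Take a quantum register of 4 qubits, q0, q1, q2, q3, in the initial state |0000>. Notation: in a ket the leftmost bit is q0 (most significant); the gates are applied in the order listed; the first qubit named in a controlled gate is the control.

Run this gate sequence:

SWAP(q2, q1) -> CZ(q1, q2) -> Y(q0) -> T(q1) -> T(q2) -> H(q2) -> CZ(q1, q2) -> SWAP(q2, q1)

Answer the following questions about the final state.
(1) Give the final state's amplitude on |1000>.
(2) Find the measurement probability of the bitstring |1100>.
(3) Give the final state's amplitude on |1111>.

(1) The final state's coefficient on |1000> equals sqrt(2)*I/2.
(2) The probability of measuring |1100> is 1/2.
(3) The final state's coefficient on |1111> equals 0.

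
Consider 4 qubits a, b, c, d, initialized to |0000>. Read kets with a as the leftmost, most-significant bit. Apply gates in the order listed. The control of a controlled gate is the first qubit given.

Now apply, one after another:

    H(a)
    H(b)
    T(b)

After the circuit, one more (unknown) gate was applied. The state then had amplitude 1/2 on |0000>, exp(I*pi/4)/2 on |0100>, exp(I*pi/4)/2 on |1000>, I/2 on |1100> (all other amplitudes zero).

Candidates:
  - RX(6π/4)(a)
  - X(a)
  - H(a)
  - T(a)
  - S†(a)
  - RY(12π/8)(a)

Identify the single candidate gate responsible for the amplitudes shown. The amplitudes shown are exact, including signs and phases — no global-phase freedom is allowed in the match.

It was T(a) that produced the state shown.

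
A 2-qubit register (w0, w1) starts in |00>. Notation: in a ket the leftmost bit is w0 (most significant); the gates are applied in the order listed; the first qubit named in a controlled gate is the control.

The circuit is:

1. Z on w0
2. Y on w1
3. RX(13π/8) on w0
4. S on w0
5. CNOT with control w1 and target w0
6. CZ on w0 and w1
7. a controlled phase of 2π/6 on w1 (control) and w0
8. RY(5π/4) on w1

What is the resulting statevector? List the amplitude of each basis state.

The resulting statevector has amplitude -I*sqrt(sqrt(2) + 2)*sin(3*pi/16)/2 on |00>, -I*sqrt(2 - sqrt(2))*sin(3*pi/16)/2 on |01>, -sqrt(sqrt(2) + 2)*exp(5*I*pi/6)*cos(3*pi/16)/2 on |10>, -sqrt(2 - sqrt(2))*exp(5*I*pi/6)*cos(3*pi/16)/2 on |11>.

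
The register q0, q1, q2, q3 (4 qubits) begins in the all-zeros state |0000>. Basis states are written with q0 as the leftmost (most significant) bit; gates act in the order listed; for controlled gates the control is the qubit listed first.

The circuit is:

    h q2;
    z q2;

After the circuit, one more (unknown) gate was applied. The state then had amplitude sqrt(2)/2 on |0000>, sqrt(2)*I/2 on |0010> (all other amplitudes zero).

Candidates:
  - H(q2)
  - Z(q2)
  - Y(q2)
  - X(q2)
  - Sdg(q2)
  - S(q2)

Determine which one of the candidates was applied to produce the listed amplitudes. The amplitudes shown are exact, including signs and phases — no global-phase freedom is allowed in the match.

It was Sdg(q2) that produced the state shown.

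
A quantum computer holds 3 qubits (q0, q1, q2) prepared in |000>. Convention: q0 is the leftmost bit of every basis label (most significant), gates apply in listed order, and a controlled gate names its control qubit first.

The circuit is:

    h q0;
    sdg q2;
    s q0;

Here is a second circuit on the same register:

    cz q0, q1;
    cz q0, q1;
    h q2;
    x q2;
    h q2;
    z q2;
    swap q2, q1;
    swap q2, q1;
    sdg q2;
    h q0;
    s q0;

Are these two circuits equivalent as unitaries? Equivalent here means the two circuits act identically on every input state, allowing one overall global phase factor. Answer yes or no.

Yes — the two circuits implement the same unitary up to a global phase.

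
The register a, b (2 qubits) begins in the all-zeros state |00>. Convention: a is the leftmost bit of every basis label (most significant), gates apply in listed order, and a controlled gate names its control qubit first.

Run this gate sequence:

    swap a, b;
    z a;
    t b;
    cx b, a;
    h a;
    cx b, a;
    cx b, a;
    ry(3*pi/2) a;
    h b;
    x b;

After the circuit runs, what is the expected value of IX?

The expectation value of IX is 1. Key observation: steps 6-7 multiply out to the identity, so the circuit reduces to the remaining gates.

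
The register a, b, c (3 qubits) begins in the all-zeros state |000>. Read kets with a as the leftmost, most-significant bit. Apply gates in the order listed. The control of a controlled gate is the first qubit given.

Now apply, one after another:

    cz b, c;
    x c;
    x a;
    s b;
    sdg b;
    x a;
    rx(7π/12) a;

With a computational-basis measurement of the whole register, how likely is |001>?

Outcome |001> occurs with probability -sqrt(6)/8 + sqrt(2)/8 + 1/2.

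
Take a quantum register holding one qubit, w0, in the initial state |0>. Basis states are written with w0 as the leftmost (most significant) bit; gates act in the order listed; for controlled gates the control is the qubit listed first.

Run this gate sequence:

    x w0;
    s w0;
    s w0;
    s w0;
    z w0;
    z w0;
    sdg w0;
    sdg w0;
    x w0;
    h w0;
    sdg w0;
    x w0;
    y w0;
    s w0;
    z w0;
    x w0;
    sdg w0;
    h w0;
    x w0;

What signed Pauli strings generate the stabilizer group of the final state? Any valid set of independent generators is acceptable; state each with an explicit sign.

One valid set of independent stabilizer generators is -Y (any independent generating set of the same group is equally correct).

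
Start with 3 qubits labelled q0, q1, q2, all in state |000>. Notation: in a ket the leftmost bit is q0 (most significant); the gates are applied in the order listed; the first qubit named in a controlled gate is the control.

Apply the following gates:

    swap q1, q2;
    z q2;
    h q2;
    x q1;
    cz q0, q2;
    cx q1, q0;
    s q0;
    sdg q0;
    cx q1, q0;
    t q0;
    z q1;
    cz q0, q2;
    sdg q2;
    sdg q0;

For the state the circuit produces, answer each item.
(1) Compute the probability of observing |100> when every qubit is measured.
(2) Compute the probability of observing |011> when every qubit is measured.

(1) Outcome |100> occurs with probability 0. Key observation: steps 6-9 multiply out to the identity, so the circuit reduces to the remaining gates.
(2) Outcome |011> occurs with probability 1/2.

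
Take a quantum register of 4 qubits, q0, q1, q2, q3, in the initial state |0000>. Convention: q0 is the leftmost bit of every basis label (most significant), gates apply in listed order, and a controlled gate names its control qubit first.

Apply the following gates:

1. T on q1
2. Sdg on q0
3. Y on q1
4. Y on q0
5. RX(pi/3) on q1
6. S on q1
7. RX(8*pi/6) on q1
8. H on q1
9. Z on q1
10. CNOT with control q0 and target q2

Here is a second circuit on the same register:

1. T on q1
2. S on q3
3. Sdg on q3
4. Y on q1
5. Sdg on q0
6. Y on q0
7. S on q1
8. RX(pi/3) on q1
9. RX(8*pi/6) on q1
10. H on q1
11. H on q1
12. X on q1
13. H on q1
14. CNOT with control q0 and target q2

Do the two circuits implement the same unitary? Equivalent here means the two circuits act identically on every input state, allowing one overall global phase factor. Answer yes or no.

No: there is an input state on which the two circuits produce genuinely different outputs (not merely differing by a phase).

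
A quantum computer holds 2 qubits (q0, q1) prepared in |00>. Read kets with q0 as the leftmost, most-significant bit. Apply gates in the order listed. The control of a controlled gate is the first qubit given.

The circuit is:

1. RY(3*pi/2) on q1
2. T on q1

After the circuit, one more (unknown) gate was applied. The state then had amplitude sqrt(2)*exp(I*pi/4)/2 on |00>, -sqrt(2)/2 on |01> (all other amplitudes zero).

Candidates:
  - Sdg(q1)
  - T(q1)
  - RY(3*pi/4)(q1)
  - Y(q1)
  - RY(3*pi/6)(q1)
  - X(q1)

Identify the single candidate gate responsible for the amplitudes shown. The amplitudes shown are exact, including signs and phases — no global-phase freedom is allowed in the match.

The unique candidate consistent with the amplitudes is X(q1).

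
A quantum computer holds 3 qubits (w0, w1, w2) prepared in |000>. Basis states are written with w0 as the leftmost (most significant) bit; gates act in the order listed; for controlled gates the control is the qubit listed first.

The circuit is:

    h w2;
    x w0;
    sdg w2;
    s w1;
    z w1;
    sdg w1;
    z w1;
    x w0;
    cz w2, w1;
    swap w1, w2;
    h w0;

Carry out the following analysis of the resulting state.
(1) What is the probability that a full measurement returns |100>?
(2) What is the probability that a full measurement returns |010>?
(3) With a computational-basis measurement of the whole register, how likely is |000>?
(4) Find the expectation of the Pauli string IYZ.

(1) Outcome |100> occurs with probability 1/4.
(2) Outcome |010> occurs with probability 1/4.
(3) A full measurement returns |000> with probability 1/4.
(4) In the final state, IYZ has expectation -1.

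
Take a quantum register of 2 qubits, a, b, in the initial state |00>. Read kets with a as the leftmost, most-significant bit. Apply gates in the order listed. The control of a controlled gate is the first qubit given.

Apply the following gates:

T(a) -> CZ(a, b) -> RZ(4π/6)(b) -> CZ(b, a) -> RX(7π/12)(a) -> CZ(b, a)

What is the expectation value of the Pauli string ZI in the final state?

The expectation value of ZI is -sqrt(6)/4 + sqrt(2)/4.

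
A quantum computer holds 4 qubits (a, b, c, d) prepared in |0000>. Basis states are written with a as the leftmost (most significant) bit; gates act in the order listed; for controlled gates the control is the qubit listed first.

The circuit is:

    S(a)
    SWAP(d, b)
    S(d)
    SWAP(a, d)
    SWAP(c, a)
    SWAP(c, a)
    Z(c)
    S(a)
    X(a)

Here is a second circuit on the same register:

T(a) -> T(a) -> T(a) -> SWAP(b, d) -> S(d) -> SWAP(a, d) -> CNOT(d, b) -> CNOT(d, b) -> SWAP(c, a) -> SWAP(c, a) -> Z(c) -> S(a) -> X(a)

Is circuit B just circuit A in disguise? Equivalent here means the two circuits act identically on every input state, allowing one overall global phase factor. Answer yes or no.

No — the two circuits implement different unitaries, even allowing a global phase.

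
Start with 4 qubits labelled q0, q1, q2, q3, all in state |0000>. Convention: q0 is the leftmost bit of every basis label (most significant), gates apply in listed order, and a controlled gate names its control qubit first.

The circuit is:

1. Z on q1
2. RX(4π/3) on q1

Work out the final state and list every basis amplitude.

The final amplitudes are -1/2 on |0000>, -sqrt(3)*I/2 on |0100>, and 0 on every other basis state.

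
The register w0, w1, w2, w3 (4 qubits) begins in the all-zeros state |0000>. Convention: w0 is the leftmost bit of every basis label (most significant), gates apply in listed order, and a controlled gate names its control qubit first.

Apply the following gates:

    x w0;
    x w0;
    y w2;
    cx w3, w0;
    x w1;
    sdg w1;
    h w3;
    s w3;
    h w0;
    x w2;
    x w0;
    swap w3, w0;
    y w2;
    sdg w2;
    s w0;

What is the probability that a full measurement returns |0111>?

A full measurement returns |0111> with probability 1/4.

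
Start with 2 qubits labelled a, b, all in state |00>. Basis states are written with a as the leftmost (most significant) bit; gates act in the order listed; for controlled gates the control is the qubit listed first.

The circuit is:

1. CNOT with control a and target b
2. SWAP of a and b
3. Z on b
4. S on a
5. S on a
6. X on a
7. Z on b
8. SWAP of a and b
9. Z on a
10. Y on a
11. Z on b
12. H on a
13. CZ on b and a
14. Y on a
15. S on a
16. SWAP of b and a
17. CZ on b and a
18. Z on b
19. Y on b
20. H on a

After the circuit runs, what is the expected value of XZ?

The expectation value of XZ is 0.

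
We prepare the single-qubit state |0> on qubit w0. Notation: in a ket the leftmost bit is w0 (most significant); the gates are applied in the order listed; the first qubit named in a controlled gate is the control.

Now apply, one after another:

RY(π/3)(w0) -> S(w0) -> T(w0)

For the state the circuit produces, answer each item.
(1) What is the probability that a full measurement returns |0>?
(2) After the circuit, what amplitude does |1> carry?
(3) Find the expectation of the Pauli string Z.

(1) A full measurement returns |0> with probability 3/4.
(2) |1> carries amplitude exp(3*I*pi/4)/2 in the final state.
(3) In the final state, Z has expectation 1/2.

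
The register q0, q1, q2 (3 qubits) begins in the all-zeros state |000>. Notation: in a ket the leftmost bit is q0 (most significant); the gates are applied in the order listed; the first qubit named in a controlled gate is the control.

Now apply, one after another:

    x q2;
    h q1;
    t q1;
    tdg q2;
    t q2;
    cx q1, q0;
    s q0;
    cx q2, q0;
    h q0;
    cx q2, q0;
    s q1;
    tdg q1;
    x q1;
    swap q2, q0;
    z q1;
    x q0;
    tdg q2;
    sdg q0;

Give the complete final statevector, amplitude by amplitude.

After the circuit, the state carries amplitude -1/2 on |000>, exp(3*I*pi/4)/2 on |001>, 1/2 on |010>, exp(3*I*pi/4)/2 on |011>, 0 on |100>, 0 on |101>, 0 on |110>, 0 on |111>.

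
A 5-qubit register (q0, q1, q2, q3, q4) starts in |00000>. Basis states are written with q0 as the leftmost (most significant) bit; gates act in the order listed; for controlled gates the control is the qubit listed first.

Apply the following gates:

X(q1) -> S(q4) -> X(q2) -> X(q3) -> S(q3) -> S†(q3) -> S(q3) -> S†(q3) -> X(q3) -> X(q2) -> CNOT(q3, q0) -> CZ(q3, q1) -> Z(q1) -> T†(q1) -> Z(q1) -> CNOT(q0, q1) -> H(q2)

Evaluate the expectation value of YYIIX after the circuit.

The expectation value of YYIIX is 0. Key observation: steps 3-10 multiply out to the identity, so the circuit reduces to the remaining gates.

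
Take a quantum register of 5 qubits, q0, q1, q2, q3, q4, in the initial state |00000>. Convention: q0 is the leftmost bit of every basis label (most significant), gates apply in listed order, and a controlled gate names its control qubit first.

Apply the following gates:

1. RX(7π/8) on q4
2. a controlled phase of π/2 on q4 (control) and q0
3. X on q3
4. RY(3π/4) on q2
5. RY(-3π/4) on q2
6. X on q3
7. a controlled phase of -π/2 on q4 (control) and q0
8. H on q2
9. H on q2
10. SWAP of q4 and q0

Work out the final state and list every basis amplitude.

The resulting statevector has amplitude cos(7*pi/16) on |00000>, -I*cos(pi/16) on |10000>, and 0 on every other basis state. Key observation: the block from step 2 through step 7 cancels to the identity and can be dropped.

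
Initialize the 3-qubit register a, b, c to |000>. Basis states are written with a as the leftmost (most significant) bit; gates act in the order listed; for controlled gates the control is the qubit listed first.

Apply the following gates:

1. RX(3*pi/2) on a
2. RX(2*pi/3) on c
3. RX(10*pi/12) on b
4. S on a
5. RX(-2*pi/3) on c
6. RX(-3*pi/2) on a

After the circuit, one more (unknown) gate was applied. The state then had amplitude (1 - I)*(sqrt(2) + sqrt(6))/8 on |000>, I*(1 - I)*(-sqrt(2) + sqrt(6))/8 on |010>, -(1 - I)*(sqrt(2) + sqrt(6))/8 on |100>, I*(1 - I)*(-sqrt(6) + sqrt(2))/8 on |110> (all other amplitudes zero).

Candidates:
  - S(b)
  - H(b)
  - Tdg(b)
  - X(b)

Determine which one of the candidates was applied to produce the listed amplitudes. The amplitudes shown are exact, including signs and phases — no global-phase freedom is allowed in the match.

The applied gate was X(b).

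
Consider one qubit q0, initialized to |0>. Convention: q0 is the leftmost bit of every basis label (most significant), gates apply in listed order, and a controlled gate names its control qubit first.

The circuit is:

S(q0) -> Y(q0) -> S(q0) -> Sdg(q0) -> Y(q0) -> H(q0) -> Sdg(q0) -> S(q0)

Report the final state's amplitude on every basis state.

After the circuit, the state carries amplitude sqrt(2)/2 on |0>, sqrt(2)/2 on |1>. Key observation: steps 2-5 multiply out to the identity, so the circuit reduces to the remaining gates.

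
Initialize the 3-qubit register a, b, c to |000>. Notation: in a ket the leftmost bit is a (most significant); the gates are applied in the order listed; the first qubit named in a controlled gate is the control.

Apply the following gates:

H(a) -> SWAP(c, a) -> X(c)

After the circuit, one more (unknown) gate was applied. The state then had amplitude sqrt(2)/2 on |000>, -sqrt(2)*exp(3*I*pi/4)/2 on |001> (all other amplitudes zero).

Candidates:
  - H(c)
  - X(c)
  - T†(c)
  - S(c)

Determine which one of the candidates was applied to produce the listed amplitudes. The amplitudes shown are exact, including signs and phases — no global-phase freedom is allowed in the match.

It was T†(c) that produced the state shown.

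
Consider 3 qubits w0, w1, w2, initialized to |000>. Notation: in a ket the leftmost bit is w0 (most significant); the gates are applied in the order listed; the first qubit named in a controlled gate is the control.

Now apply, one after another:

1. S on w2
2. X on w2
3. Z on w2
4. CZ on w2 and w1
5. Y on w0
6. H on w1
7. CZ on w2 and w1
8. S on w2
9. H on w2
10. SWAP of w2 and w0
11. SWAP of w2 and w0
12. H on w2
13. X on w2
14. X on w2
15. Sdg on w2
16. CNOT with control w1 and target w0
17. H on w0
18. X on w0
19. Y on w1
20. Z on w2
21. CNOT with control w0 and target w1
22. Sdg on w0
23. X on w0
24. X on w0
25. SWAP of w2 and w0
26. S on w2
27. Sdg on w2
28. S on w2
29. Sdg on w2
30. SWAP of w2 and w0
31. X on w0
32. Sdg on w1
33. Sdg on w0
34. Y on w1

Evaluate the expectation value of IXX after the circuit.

In the final state, IXX has expectation 0. Key observation: gates 24-31 undo each other exactly, leaving only the rest of the circuit to track.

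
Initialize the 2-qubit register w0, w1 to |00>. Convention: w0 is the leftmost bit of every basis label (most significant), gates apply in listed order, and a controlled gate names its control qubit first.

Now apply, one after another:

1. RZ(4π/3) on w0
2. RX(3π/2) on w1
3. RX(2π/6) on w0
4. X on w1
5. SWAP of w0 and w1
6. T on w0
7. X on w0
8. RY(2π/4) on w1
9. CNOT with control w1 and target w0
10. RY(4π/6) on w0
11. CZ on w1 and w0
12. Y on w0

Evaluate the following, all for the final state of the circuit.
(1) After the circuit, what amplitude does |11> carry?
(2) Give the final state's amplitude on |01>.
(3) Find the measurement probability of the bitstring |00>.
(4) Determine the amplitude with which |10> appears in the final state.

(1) The amplitude on |11> is ((sqrt(3) + 3*I)*exp(2*I*pi/3) + (sqrt(3) - I)*exp(5*I*pi/12))*exp(11*I*pi/12)/8.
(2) The final state's coefficient on |01> equals (-(1 + sqrt(3)*I)*exp(2*I*pi/3) - (-3 + sqrt(3)*I)*exp(5*I*pi/12))*exp(11*I*pi/12)/8.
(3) The probability of measuring |00> is sqrt(6)/16 + 1/4.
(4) |10> carries amplitude (-(3 + sqrt(3)*I)*exp(5*I*pi/12) + (1 - sqrt(3)*I)*exp(2*I*pi/3))*exp(11*I*pi/12)/8 in the final state.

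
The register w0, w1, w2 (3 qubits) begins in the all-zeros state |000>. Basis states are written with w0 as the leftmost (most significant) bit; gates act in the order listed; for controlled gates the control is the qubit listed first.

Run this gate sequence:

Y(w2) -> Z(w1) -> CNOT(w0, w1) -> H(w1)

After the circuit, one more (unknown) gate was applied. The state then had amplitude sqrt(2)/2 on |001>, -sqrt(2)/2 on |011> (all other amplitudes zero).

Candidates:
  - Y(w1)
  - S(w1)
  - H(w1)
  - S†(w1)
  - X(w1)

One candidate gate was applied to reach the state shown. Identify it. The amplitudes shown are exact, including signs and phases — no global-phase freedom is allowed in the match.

The applied gate was Y(w1).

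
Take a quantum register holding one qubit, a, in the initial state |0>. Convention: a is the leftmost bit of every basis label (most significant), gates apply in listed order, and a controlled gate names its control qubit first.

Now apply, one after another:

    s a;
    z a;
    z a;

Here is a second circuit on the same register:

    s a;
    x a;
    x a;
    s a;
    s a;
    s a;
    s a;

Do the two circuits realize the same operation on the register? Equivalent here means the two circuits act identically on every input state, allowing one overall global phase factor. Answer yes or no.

Yes, they are equivalent — the unitaries differ by at most a global phase.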